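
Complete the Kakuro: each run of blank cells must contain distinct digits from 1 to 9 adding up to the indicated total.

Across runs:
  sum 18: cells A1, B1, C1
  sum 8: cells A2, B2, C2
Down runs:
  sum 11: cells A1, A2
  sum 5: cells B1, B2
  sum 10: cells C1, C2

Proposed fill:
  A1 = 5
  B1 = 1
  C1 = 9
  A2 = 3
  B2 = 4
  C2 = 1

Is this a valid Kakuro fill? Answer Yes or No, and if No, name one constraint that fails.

No — the down run A1–A2 sums to 8, not 11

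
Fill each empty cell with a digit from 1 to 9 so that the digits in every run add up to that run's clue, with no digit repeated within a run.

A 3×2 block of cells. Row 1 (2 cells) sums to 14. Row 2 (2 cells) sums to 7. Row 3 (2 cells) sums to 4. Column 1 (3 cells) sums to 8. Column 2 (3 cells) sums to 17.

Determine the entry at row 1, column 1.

5

4 in 2 cells must be {1,3}.
The 14 across and the 8 down share only 5, so (1,1) = 5.
(1,2) = 14 − 5 = 9 completes the 14 across.
Given what's placed, (3,1) must be 1 to fit the 4 across and 8 down.
(3,2) = 4 − 1 = 3 completes the 4 across.
(2,1) = 8 − 6 = 2 completes the 8 down.
(2,2) = 7 − 2 = 5 completes the 7 across.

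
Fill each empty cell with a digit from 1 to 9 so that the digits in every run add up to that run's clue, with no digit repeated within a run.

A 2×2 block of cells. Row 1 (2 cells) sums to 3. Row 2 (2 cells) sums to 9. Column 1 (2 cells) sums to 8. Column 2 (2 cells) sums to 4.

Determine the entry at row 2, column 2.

3 in 2 cells must be {1,2}; 4 in 2 cells must be {1,3}.
The 3 across and the 4 down share only 1, so (1,2) = 1.
(2,2) = 4 − 1 = 3 completes the 4 down.
(1,1) = 3 − 1 = 2 completes the 3 across.
(2,1) = 9 − 3 = 6 completes the 9 across.

3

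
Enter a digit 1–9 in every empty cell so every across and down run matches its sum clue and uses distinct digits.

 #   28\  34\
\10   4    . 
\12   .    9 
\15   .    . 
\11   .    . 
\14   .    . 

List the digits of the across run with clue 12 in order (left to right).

3, 9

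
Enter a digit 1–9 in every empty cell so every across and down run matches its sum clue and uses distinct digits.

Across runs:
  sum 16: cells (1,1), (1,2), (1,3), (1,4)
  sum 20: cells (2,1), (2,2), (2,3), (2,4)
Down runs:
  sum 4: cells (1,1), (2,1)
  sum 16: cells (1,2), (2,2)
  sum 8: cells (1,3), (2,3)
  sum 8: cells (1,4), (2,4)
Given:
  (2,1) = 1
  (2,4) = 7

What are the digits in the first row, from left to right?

4 in 2 cells must be {1,3}; 16 in 2 cells must be {7,9}.
(1,1) = 4 − 1 = 3 completes the 4 down.
(1,2) = 7: the only remaining digit allowed by both the 16 across and the 16 down.
(1,4) = 8 − 7 = 1 completes the 8 down.
(2,2) = 16 − 7 = 9 completes the 16 down.
(2,3) = 20 − 17 = 3 completes the 20 across.
(1,3) = 16 − 11 = 5 completes the 16 across.

3, 7, 5, 1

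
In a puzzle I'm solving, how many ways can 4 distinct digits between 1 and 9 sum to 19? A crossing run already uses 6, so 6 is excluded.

6

4 distinct digits from 1–9 sum between 10 and 30.
Dropping sets that contain 6.
Enumerating: {1,2,7,9}, {1,3,7,8}, {1,4,5,9}, {2,3,5,9}, {2,4,5,8}, {3,4,5,7}.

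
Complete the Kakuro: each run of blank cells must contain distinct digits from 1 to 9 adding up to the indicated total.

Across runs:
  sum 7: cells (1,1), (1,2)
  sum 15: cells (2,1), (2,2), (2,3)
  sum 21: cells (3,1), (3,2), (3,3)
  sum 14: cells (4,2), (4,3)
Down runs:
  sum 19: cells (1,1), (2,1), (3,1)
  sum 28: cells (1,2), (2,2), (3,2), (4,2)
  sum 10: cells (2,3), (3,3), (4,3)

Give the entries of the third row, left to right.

9 8 4

Nothing is forced directly, so branch on (4,3), whose candidates are 5 or 6. If (4,3) = 6: then (3,3) would have to be in {4,5,6,7,8,9} for the 21 across but in {1,3} for the 10 down — contradiction. So (4,3) = 5.
Given what's placed, (3,3) must be 4 to fit the 21 across and 10 down.
(4,2) = 14 − 5 = 9 completes the 14 across.
(2,3) = 10 − 9 = 1 completes the 10 down.
(3,2) = 8: the only remaining digit allowed by both the 21 across and the 28 down.
(3,1) = 21 − 12 = 9 completes the 21 across.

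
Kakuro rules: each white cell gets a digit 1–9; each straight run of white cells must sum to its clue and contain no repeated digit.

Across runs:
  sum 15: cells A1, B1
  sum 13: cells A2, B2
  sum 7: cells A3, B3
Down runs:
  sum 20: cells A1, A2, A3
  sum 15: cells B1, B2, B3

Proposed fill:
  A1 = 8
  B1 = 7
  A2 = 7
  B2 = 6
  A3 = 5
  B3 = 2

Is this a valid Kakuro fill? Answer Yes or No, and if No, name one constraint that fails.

Yes

Across: 8+7=15; 7+6=13; 5+2=7. Down: 8+7+5=20; 7+6+2=15. No digit repeats within any run.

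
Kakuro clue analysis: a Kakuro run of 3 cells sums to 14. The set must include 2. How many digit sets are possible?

3

3 distinct digits from 1–9 sum between 6 and 24.
Keeping only sets containing 2.
Enumerating: {2,3,9}, {2,4,8}, {2,5,7}.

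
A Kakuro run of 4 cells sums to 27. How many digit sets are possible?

3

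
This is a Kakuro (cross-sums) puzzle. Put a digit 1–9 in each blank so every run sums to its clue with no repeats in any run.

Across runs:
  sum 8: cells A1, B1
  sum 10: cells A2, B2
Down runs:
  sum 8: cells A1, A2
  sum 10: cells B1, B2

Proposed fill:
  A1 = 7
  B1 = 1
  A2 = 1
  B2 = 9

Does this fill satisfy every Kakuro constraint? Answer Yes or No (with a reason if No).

Yes

Across: 7+1=8; 1+9=10. Down: 7+1=8; 1+9=10. No digit repeats within any run.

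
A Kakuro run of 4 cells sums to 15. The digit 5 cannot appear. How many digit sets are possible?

4 distinct digits from 1–9 sum between 10 and 30.
Dropping sets that contain 5.
Enumerating: {1,2,3,9}, {1,2,4,8}, {1,3,4,7}, {2,3,4,6}.

4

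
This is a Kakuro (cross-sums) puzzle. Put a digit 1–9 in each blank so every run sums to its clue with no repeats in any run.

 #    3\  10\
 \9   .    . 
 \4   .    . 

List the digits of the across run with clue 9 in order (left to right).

2, 7

4 in 2 cells must be {1,3}; 3 in 2 cells must be {1,2}.
The 4 across and the 3 down share only 1, so R2C1 = 1.
R2C2 = 4 − 1 = 3 completes the 4 across.
R1C1 = 3 − 1 = 2 completes the 3 down.
R1C2 = 9 − 2 = 7 completes the 9 across.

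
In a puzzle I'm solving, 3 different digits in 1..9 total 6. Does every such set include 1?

Yes

The only way to make 6 from 3 distinct digits is {1,2,3}, which contains 1.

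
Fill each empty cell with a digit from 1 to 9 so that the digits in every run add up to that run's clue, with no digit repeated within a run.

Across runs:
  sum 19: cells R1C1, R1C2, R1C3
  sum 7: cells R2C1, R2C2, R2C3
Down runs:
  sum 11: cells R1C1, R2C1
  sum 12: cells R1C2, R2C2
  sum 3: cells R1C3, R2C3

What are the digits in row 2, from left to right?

2, 4, 1

7 in 3 cells must be {1,2,4}; 3 in 2 cells must be {1,2}.
The 19 across and the 3 down share only 2, so R1C3 = 2.
The 7 across and the 12 down share only 4, so R2C2 = 4.
R2C3 = 3 − 2 = 1 completes the 3 down.
R1C2 = 12 − 4 = 8 completes the 12 down.
R2C1 = 7 − 5 = 2 completes the 7 across.
R1C1 = 19 − 10 = 9 completes the 19 across.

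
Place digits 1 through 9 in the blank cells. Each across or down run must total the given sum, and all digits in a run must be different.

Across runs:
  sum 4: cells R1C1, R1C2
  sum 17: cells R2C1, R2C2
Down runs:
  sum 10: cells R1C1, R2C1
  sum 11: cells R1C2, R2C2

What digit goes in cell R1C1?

4 in 2 cells must be {1,3}; 17 in 2 cells must be {8,9}.
The 4 across and the 11 down share only 3, so R1C2 = 3.
R2C2 = 11 − 3 = 8 completes the 11 down.
R1C1 = 4 − 3 = 1 completes the 4 across.
R2C1 = 17 − 8 = 9 completes the 17 across.

1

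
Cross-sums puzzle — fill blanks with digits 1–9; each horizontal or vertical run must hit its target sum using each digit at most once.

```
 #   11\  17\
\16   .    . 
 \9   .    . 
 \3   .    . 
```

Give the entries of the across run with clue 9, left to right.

3 6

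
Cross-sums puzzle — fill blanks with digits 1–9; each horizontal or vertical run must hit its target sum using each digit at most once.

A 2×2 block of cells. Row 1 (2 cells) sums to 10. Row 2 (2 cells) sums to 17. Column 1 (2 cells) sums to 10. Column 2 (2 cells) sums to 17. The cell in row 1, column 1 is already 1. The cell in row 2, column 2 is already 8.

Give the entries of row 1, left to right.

17 in 2 cells must be {8,9}.
(1,2) = 10 − 1 = 9 completes the 10 across.
(2,1) = 17 − 8 = 9 completes the 17 across.

1 9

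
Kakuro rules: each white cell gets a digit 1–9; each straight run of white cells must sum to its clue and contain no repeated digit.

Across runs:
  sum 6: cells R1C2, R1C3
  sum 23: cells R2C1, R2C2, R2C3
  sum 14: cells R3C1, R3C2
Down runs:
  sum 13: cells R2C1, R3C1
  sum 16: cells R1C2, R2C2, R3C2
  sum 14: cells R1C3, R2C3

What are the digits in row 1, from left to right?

1, 5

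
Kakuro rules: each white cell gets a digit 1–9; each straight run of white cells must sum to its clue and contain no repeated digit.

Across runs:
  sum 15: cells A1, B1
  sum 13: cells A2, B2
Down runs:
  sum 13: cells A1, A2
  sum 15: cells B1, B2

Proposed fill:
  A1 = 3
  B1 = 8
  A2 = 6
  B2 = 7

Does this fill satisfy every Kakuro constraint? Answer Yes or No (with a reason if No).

No — the across run A1–B1 sums to 11, not 15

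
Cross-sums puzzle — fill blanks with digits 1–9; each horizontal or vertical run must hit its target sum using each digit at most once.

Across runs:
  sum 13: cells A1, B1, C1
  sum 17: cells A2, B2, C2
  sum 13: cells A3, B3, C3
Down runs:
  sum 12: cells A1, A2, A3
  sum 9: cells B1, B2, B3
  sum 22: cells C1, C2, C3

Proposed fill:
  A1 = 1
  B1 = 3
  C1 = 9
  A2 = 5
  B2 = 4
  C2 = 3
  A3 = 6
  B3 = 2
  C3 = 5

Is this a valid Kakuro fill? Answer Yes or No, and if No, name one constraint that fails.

No — the across run A2–C2 sums to 12, not 17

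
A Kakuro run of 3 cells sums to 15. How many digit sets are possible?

8

3 distinct digits from 1–9 sum between 6 and 24.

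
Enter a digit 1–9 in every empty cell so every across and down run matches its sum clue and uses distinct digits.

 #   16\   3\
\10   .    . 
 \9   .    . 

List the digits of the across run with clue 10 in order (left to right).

9 1

16 in 2 cells must be {7,9}; 3 in 2 cells must be {1,2}.
The 9 across and the 16 down share only 7, so R2C1 = 7.
R2C2 = 9 − 7 = 2 completes the 9 across.
R1C1 = 16 − 7 = 9 completes the 16 down.
R1C2 = 10 − 9 = 1 completes the 10 across.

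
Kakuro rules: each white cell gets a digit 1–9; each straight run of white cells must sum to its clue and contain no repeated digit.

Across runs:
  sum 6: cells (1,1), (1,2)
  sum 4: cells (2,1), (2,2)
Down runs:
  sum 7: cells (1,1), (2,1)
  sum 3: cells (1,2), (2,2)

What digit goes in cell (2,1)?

3

4 in 2 cells must be {1,3}; 3 in 2 cells must be {1,2}.
The 4 across and the 3 down share only 1, so (2,2) = 1.
(1,2) = 3 − 1 = 2 completes the 3 down.
(2,1) = 4 − 1 = 3 completes the 4 across.
(1,1) = 6 − 2 = 4 completes the 6 across.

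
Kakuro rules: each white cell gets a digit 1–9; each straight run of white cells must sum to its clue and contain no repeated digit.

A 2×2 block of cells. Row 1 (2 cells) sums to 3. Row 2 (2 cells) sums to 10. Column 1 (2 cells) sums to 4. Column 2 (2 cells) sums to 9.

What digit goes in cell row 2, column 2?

7

3 in 2 cells must be {1,2}; 4 in 2 cells must be {1,3}.
The 3 across and the 4 down share only 1, so (1,1) = 1.
(1,2) = 3 − 1 = 2 completes the 3 across.
(2,1) = 4 − 1 = 3 completes the 4 down.
(2,2) = 10 − 3 = 7 completes the 10 across.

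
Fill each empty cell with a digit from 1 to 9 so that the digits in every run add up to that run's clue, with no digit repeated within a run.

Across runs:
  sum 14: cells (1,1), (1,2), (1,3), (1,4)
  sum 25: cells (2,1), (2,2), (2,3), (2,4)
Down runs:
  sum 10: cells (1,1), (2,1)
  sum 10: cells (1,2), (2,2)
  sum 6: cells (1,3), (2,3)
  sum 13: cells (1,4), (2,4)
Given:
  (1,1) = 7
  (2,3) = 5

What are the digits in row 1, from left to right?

(1,3) = 6 − 5 = 1 completes the 6 down.
Given what's placed, (1,4) must be 4 to fit the 14 across and 13 down.
(2,1) = 10 − 7 = 3 completes the 10 down.
(2,4) = 13 − 4 = 9 completes the 13 down.
(1,2) = 14 − 12 = 2 completes the 14 across.
(2,2) = 25 − 17 = 8 completes the 25 across.

7 2 1 4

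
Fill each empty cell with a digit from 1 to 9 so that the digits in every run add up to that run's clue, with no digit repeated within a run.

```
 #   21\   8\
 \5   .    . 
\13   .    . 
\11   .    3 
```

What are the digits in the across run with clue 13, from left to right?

9, 4

Intersecting the 5 across with the 21 down forces R1C1 = 4.
R1C2 = 5 − 4 = 1 completes the 5 across.
R2C2 = 8 − 4 = 4 completes the 8 down.
R3C1 = 11 − 3 = 8 completes the 11 across.
R2C1 = 13 − 4 = 9 completes the 13 across.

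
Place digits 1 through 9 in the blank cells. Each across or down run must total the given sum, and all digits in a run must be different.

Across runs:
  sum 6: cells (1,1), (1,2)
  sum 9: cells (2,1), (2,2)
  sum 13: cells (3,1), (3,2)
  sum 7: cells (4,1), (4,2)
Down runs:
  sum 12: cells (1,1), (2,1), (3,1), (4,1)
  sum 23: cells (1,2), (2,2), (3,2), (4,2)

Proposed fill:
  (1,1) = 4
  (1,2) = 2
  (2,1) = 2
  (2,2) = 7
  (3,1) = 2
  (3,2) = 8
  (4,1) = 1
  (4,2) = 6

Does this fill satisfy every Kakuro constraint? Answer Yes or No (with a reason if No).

No — the across run (3,1)–(3,2) sums to 10, not 13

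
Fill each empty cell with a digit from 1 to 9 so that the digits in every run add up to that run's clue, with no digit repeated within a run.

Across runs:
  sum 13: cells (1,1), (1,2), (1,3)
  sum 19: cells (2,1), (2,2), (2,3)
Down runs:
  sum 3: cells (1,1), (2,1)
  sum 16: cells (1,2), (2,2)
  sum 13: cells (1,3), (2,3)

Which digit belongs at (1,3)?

3 in 2 cells must be {1,2}; 16 in 2 cells must be {7,9}.
The 19 across and the 3 down share only 2, so (2,1) = 2.
Given what's placed, (2,2) must be 9 to fit the 19 across and 16 down.
(2,3) = 19 − 11 = 8 completes the 19 across.
(1,1) = 3 − 2 = 1 completes the 3 down.
(1,2) = 16 − 9 = 7 completes the 16 down.
(1,3) = 13 − 8 = 5 completes the 13 across.

5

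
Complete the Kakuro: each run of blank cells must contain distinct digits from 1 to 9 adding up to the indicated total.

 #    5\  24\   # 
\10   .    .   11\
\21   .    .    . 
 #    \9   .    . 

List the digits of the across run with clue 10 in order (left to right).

24 in 3 cells must be {7,8,9}.
The 21 across and the 5 down share only 4, so R2C1 = 4.
R1C1 = 5 − 4 = 1 completes the 5 down.
R1C2 = 10 − 1 = 9 completes the 10 across.
R2C2 = 8: the only remaining digit allowed by both the 21 across and the 24 down.
R2C3 = 21 − 12 = 9 completes the 21 across.
R3C2 = 24 − 17 = 7 completes the 24 down.
R3C3 = 9 − 7 = 2 completes the 9 across.

1 9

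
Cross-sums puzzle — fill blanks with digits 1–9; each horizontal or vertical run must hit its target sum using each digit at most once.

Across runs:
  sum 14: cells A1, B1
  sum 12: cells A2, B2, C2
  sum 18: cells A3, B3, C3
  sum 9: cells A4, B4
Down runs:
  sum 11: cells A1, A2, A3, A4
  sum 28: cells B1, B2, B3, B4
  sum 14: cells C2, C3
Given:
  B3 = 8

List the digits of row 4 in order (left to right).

2 7

11 in 4 cells must be {1,2,3,5}.
Only 5 fits A1 under both its across sum 14 and down sum 11.
B1 = 14 − 5 = 9 completes the 14 across.
No cell is forced outright now. A3 can only be 1 or 3 (the digits allowed by both its 18 across and its 11 down). If A3 = 3: then C3 would have to be in {7} for the 18 across but in {5,6,8,9} for the 14 down — contradiction. So A3 = 1.
C3 = 18 − 9 = 9 completes the 18 across.
C2 = 14 − 9 = 5 completes the 14 down.
Given what's placed, A2 must be 3 to fit the 12 across and 11 down.
B2 = 12 − 8 = 4 completes the 12 across.
A4 = 11 − 9 = 2 completes the 11 down.
B4 = 9 − 2 = 7 completes the 9 across.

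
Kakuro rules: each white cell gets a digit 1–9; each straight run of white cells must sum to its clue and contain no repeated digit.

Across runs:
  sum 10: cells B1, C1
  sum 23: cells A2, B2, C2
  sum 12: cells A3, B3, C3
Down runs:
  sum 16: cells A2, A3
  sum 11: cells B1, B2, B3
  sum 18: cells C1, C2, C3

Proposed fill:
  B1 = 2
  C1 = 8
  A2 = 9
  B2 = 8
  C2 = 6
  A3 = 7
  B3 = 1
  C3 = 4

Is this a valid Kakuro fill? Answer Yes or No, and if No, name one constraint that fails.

Across: 2+8=10; 9+8+6=23; 7+1+4=12. Down: 9+7=16; 2+8+1=11; 8+6+4=18. No digit repeats within any run.

Yes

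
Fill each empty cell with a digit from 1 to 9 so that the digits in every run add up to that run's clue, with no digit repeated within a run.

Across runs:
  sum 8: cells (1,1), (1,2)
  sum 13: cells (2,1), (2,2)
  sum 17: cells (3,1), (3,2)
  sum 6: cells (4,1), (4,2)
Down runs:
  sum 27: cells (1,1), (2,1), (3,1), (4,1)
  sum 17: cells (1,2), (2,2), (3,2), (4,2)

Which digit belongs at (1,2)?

2

17 in 2 cells must be {8,9}.
Nothing is forced directly, so branch on (4,1), whose candidates are 4 or 5. If (4,1) = 4: that forces (1,1) = 6, (1,2) = 2, after which (4,2) would have to be in {2} for the 6 across but in {1,3,4,5,6,7,8,9} for the 17 down — contradiction. So (4,1) = 5.
Given what's placed, (3,1) must be 9 to fit the 17 across and 27 down.
(3,2) = 17 − 9 = 8 completes the 17 across.
(4,2) = 6 − 5 = 1 completes the 6 across.
No cell is forced outright now. (1,1) can only be 6 or 7 (the digits allowed by both its 8 across and its 27 down). If (1,1) = 7: then (1,2) would have to be in {1} for the 8 across but in {2,3,5,6} for the 17 down — contradiction. So (1,1) = 6.
(1,2) = 8 − 6 = 2 completes the 8 across.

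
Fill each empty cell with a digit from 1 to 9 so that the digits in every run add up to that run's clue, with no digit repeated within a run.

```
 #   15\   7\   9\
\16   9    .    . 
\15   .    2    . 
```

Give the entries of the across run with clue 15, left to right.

6 2 7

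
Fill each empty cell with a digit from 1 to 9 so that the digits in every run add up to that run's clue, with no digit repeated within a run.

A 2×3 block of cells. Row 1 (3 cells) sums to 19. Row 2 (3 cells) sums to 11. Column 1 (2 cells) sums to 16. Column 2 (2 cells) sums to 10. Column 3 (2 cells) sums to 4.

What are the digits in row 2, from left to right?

16 in 2 cells must be {7,9}; 4 in 2 cells must be {1,3}.
The 19 across and the 4 down share only 3, so (1,3) = 3.
The 11 across and the 16 down share only 7, so (2,1) = 7.
(2,3) = 4 − 3 = 1 completes the 4 down.
(1,1) = 16 − 7 = 9 completes the 16 down.
(1,2) = 19 − 12 = 7 completes the 19 across.
(2,2) = 11 − 8 = 3 completes the 11 across.

7, 3, 1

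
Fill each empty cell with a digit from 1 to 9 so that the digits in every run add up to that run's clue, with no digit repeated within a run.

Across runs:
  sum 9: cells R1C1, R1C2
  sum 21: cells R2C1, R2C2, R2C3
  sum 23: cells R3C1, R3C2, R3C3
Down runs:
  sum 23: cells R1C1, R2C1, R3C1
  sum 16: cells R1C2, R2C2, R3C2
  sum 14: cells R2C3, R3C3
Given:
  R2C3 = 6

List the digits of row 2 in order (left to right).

8 7 6

23 in 3 cells must be {6,8,9}.
Given what's placed, R2C1 must be 8 to fit the 21 across and 23 down.
R2C2 = 21 − 14 = 7 completes the 21 across.
R3C3 = 14 − 6 = 8 completes the 14 down.
Given what's placed, R1C1 must be 6 to fit the 9 across and 23 down.
R1C2 = 9 − 6 = 3 completes the 9 across.
R3C1 = 23 − 14 = 9 completes the 23 down.
R3C2 = 23 − 17 = 6 completes the 23 across.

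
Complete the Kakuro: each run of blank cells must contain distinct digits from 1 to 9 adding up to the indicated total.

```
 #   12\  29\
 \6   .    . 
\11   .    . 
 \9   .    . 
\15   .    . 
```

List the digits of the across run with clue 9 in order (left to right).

29 in 4 cells must be {5,7,8,9}.
Only 5 fits R1C2 under both its across sum 6 and down sum 29.
The 15 across and the 12 down share only 6, so R4C1 = 6.
R4C2 = 15 − 6 = 9 completes the 15 across.
R1C1 = 6 − 5 = 1 completes the 6 across.
No cell is forced outright now. R2C1 can only be 2 or 3 (the digits allowed by both its 11 across and its 12 down). If R2C1 = 2: then R2C2 would have to be in {9} for the 11 across but in {7,8} for the 29 down — contradiction. So R2C1 = 3.
R2C2 = 11 − 3 = 8 completes the 11 across.
R3C1 = 12 − 10 = 2 completes the 12 down.
R3C2 = 9 − 2 = 7 completes the 9 across.

2 7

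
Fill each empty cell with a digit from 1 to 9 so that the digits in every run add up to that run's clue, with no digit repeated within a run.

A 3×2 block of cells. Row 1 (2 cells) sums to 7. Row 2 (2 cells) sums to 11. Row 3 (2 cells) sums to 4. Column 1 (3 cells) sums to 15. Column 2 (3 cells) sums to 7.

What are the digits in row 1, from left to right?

4 in 2 cells must be {1,3}; 7 in 3 cells must be {1,2,4}.
The 4 across and the 7 down share only 1, so (3,2) = 1.
(3,1) = 4 − 1 = 3 completes the 4 across.
Nothing is forced directly, so branch on (1,1), whose candidates are 4 or 5. If (1,1) = 4: then (1,2) would have to be in {3} for the 7 across but in {2,4} for the 7 down — contradiction. So (1,1) = 5.
(1,2) = 7 − 5 = 2 completes the 7 across.
(2,1) = 15 − 8 = 7 completes the 15 down.
(2,2) = 11 − 7 = 4 completes the 11 across.

5 2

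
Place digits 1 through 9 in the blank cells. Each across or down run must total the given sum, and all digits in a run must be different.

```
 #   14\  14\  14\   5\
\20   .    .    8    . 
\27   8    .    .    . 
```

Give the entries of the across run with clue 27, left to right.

R1C1 = 14 − 8 = 6 completes the 14 down.
R1C2 = 5: the only remaining digit allowed by both the 20 across and the 14 down.
R1C4 = 20 − 19 = 1 completes the 20 across.
R2C2 = 14 − 5 = 9 completes the 14 down.
R2C3 = 14 − 8 = 6 completes the 14 down.
R2C4 = 27 − 23 = 4 completes the 27 across.

8, 9, 6, 4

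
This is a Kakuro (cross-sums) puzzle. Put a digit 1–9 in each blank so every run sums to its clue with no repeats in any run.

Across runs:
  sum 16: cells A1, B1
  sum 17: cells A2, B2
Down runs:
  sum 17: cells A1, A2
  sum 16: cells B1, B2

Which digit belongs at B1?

7

16 in 2 cells must be {7,9}; 17 in 2 cells must be {8,9}.
The 16 across and the 17 down share only 9, so A1 = 9.
B1 = 16 − 9 = 7 completes the 16 across.
A2 = 17 − 9 = 8 completes the 17 down.
B2 = 17 − 8 = 9 completes the 17 across.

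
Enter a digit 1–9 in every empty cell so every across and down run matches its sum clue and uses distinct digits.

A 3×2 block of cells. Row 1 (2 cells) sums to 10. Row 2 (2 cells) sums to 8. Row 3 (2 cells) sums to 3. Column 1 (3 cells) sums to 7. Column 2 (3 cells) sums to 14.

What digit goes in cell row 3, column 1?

2

3 in 2 cells must be {1,2}; 7 in 3 cells must be {1,2,4}.
Nothing is forced directly, so branch on (2,1), whose candidates are 1 or 2. If (2,1) = 2: that forces (2,2) = 6, (3,1) = 1, after which (3,2) would have to be in {2} for the 3 across but in {1,3,5,7} for the 14 down — contradiction. So (2,1) = 1.
(2,2) = 8 − 1 = 7 completes the 8 across.
Given what's placed, (3,1) must be 2 to fit the 3 across and 7 down.
(3,2) = 3 − 2 = 1 completes the 3 across.
(1,1) = 7 − 3 = 4 completes the 7 down.
(1,2) = 10 − 4 = 6 completes the 10 across.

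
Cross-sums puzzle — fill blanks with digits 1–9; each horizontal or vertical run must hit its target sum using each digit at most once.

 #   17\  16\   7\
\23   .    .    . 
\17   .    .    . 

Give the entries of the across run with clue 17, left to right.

9 7 1

23 in 3 cells must be {6,8,9}; 17 in 2 cells must be {8,9}; 16 in 2 cells must be {7,9}.
The 23 across and the 16 down share only 9, so R1C2 = 9.
Given what's placed, R1C3 must be 6 to fit the 23 across and 7 down.
R2C2 = 16 − 9 = 7 completes the 16 down.
R2C3 = 7 − 6 = 1 completes the 7 down.
R1C1 = 23 − 15 = 8 completes the 23 across.
R2C1 = 17 − 8 = 9 completes the 17 across.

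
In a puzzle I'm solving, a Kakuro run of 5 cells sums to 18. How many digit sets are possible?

5 distinct digits from 1–9 sum between 15 and 35.
Enumerating: {1,2,3,4,8}, {1,2,3,5,7}, {1,2,4,5,6}.

3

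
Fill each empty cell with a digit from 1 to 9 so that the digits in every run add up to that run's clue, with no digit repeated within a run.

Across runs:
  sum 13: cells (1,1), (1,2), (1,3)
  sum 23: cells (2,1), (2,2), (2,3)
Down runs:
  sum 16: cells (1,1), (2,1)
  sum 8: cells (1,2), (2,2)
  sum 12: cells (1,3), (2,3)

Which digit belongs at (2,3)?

23 in 3 cells must be {6,8,9}; 16 in 2 cells must be {7,9}.
The 23 across and the 16 down share only 9, so (2,1) = 9.
Given what's placed, (2,2) must be 6 to fit the 23 across and 8 down.
(2,3) = 23 − 15 = 8 completes the 23 across.
(1,1) = 16 − 9 = 7 completes the 16 down.
(1,2) = 8 − 6 = 2 completes the 8 down.
(1,3) = 13 − 9 = 4 completes the 13 across.

8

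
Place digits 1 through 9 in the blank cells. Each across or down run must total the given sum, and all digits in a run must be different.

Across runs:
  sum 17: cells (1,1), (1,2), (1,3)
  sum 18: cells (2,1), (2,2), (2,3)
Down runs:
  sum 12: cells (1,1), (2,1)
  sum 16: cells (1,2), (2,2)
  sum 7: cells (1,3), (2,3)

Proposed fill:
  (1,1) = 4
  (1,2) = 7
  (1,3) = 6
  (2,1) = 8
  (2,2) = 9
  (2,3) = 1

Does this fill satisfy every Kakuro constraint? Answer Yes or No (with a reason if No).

Across: 4+7+6=17; 8+9+1=18. Down: 4+8=12; 7+9=16; 6+1=7. No digit repeats within any run.

Yes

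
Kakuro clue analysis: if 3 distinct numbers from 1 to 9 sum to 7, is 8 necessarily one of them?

No

The only way to make 7 from 3 distinct digits is {1,2,4}, which does not contain 8.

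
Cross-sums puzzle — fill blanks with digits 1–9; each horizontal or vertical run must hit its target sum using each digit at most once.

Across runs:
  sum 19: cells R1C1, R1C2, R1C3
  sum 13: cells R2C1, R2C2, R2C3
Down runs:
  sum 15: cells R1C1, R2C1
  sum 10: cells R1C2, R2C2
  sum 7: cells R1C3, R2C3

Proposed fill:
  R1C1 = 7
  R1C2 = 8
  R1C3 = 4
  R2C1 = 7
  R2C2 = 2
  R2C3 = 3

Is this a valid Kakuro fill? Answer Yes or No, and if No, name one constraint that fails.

No — the down run R1C1–R2C1 sums to 14, not 15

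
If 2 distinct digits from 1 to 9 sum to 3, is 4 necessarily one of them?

The only way to make 3 from 2 distinct digits is {1,2}, which does not contain 4.

No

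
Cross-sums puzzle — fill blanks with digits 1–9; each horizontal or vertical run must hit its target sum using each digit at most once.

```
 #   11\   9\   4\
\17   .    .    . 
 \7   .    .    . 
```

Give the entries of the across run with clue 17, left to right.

7 in 3 cells must be {1,2,4}; 4 in 2 cells must be {1,3}.
The 7 across and the 4 down share only 1, so R2C3 = 1.
R1C3 = 4 − 1 = 3 completes the 4 down.
Nothing is forced directly, so branch on R2C1, whose candidates are 2 or 4. If R2C1 = 4: then R1C1 would have to be in {5,6,8,9} for the 17 across but in {7} for the 11 down — contradiction. So R2C1 = 2.
R1C1 = 11 − 2 = 9 completes the 11 down.
R1C2 = 17 − 12 = 5 completes the 17 across.
R2C2 = 7 − 3 = 4 completes the 7 across.

9, 5, 3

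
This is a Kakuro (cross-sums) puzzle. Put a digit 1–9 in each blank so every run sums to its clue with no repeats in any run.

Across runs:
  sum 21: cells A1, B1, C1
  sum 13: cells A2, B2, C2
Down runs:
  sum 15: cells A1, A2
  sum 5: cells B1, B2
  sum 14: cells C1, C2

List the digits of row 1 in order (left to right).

8, 4, 9

The 21 across and the 5 down share only 4, so B1 = 4.
B2 = 5 − 4 = 1 completes the 5 down.
Nothing is forced directly, so branch on A1, whose candidates are 8 or 9. If A1 = 9: that forces C1 = 8, after which A2 would have to be in {3,4,5,7,8,9} for the 13 across but in {6} for the 15 down — contradiction. So A1 = 8.
C1 = 21 − 12 = 9 completes the 21 across.
A2 = 15 − 8 = 7 completes the 15 down.
C2 = 13 − 8 = 5 completes the 13 across.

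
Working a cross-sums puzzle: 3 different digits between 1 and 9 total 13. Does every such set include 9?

Counterexample: {1,4,8} sums to 13 without using 9.

No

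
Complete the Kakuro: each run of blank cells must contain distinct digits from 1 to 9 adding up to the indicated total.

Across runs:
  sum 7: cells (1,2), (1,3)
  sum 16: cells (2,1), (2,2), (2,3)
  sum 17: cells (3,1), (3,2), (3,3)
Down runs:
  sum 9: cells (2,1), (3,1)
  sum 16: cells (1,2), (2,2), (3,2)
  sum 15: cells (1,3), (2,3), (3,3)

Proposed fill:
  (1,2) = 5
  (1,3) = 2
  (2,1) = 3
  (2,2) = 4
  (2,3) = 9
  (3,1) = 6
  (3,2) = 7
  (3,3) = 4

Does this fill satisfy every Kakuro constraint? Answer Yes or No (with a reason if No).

Across: 5+2=7; 3+4+9=16; 6+7+4=17. Down: 3+6=9; 5+4+7=16; 2+9+4=15. No digit repeats within any run.

Yes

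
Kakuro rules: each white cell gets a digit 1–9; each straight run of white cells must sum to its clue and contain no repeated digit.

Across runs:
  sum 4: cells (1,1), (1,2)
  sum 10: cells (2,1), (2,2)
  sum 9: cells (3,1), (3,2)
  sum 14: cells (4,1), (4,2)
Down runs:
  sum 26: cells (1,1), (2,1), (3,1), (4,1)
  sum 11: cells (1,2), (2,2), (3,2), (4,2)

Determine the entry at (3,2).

3

4 in 2 cells must be {1,3}; 11 in 4 cells must be {1,2,3,5}.
Only 3 fits (1,1) under both its across sum 4 and down sum 26.
(1,2) = 4 − 3 = 1 completes the 4 across.
Given what's placed, (4,2) must be 5 to fit the 14 across and 11 down.
(4,1) = 14 − 5 = 9 completes the 14 across.
No cell is forced outright now. (2,1) can only be 6 or 8 (the digits allowed by both its 10 across and its 26 down). If (2,1) = 6: then (2,2) would have to be in {4} for the 10 across but in {2,3} for the 11 down — contradiction. So (2,1) = 8.
(2,2) = 10 − 8 = 2 completes the 10 across.
(3,1) = 26 − 20 = 6 completes the 26 down.
(3,2) = 9 − 6 = 3 completes the 9 across.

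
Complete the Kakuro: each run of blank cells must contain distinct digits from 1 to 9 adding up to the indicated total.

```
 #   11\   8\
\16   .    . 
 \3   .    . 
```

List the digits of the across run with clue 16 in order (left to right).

9 7

16 in 2 cells must be {7,9}; 3 in 2 cells must be {1,2}.
The 16 across and the 8 down share only 7, so R1C2 = 7.
The 3 across and the 11 down share only 2, so R2C1 = 2.
R2C2 = 3 − 2 = 1 completes the 3 across.
R1C1 = 16 − 7 = 9 completes the 16 across.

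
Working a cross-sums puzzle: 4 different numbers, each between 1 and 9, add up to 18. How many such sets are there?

4 distinct digits from 1–9 sum between 10 and 30.

11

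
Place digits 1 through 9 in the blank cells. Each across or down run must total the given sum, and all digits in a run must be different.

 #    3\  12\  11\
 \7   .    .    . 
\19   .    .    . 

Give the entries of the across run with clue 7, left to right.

7 in 3 cells must be {1,2,4}; 3 in 2 cells must be {1,2}.
The 7 across and the 12 down share only 4, so R1C2 = 4.
Given what's placed, R1C3 must be 2 to fit the 7 across and 11 down.
R2C1 = 2: only digit in both the 19-across and 3-down candidate sets.
R2C2 = 12 − 4 = 8 completes the 12 down.
R2C3 = 19 − 10 = 9 completes the 19 across.
R1C1 = 7 − 6 = 1 completes the 7 across.

1, 4, 2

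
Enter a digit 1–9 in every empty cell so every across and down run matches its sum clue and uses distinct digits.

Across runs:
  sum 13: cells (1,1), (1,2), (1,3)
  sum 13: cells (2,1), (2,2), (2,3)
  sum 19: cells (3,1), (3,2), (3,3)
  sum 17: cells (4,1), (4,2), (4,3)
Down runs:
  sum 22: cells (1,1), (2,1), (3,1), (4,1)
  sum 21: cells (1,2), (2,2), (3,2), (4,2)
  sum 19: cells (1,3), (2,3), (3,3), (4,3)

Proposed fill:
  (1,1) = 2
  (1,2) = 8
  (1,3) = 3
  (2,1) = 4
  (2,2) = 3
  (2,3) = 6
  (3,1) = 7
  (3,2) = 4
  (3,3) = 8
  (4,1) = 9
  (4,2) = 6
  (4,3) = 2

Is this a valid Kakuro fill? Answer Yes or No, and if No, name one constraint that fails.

Across: 2+8+3=13; 4+3+6=13; 7+4+8=19; 9+6+2=17. Down: 2+4+7+9=22; 8+3+4+6=21; 3+6+8+2=19. No digit repeats within any run.

Yes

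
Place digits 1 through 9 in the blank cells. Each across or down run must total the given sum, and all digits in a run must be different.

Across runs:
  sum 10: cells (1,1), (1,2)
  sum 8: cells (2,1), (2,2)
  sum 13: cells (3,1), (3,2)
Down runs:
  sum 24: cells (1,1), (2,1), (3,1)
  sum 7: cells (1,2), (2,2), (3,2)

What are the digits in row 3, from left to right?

9, 4

24 in 3 cells must be {7,8,9}; 7 in 3 cells must be {1,2,4}.
The 8 across and the 24 down share only 7, so (2,1) = 7.
(2,2) = 8 − 7 = 1 completes the 8 across.
Given what's placed, (3,2) must be 4 to fit the 13 across and 7 down.
(1,2) = 7 − 5 = 2 completes the 7 down.
(3,1) = 13 − 4 = 9 completes the 13 across.
(1,1) = 10 − 2 = 8 completes the 10 across.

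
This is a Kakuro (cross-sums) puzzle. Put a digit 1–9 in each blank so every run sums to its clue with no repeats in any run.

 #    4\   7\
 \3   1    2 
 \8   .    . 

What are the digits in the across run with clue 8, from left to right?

3 in 2 cells must be {1,2}; 4 in 2 cells must be {1,3}.
R2C1 = 4 − 1 = 3 completes the 4 down.
R2C2 = 8 − 3 = 5 completes the 8 across.

3 5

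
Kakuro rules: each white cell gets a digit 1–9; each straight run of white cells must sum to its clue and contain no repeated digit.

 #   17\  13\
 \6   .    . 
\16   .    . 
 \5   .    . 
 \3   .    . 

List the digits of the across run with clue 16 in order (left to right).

16 in 2 cells must be {7,9}; 3 in 2 cells must be {1,2}.
Only 7 fits R2C2 under both its across sum 16 and down sum 13.
R2C1 = 16 − 7 = 9 completes the 16 across.

9, 7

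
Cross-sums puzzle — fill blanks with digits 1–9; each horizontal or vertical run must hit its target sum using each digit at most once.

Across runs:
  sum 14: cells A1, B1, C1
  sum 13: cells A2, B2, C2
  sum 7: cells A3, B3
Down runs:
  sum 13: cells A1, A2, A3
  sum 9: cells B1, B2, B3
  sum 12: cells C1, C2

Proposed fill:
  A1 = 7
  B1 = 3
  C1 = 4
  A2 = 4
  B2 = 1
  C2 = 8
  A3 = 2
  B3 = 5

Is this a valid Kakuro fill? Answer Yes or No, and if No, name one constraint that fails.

Yes

Across: 7+3+4=14; 4+1+8=13; 2+5=7. Down: 7+4+2=13; 3+1+5=9; 4+8=12. No digit repeats within any run.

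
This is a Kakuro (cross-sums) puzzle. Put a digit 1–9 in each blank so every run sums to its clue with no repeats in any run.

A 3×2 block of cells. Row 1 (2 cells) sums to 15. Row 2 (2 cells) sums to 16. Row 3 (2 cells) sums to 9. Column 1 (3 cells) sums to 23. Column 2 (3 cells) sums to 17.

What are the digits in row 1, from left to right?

16 in 2 cells must be {7,9}; 23 in 3 cells must be {6,8,9}.
The 16 across and the 23 down share only 9, so (2,1) = 9.
(2,2) = 16 − 9 = 7 completes the 16 across.
Nothing is forced directly, so branch on (1,1), whose candidates are 6 or 8. If (1,1) = 8: then (1,2) would have to be in {7} for the 15 across but in {1,2,4,6,8,9} for the 17 down — contradiction. So (1,1) = 6.
(1,2) = 15 − 6 = 9 completes the 15 across.
(3,1) = 23 − 15 = 8 completes the 23 down.
(3,2) = 9 − 8 = 1 completes the 9 across.

6 9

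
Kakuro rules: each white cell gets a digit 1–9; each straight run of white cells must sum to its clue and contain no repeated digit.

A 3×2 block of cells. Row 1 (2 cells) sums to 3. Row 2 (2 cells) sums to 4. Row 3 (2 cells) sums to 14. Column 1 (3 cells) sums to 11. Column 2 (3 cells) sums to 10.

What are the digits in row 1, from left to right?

3 in 2 cells must be {1,2}; 4 in 2 cells must be {1,3}.
Nothing is forced directly, so branch on (3,2), whose candidates are 5 or 6. If (3,2) = 5: then (3,1) would have to be in {9} for the 14 across but in {1,2,3,4,5,6,7,8} for the 11 down — contradiction. So (3,2) = 6.
Given what's placed, (1,2) must be 1 to fit the 3 across and 10 down.
(2,2) = 10 − 7 = 3 completes the 10 down.
(3,1) = 14 − 6 = 8 completes the 14 across.
(1,1) = 3 − 1 = 2 completes the 3 across.
(2,1) = 4 − 3 = 1 completes the 4 across.

2 1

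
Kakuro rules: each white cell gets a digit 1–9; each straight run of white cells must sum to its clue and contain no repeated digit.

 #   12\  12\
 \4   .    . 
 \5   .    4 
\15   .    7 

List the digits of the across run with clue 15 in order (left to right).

4 in 2 cells must be {1,3}.
R1C2 = 12 − 11 = 1 completes the 12 down.
R2C1 = 5 − 4 = 1 completes the 5 across.
R3C1 = 15 − 7 = 8 completes the 15 across.
R1C1 = 4 − 1 = 3 completes the 4 across.

8 7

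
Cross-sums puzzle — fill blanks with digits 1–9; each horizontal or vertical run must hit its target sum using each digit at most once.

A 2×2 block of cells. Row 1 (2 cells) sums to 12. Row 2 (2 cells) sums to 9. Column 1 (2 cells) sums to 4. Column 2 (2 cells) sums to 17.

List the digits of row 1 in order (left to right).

4 in 2 cells must be {1,3}; 17 in 2 cells must be {8,9}.
The 12 across and the 4 down share only 3, so (1,1) = 3.
(1,2) = 12 − 3 = 9 completes the 12 across.
(2,1) = 4 − 3 = 1 completes the 4 down.
(2,2) = 9 − 1 = 8 completes the 9 across.

3 9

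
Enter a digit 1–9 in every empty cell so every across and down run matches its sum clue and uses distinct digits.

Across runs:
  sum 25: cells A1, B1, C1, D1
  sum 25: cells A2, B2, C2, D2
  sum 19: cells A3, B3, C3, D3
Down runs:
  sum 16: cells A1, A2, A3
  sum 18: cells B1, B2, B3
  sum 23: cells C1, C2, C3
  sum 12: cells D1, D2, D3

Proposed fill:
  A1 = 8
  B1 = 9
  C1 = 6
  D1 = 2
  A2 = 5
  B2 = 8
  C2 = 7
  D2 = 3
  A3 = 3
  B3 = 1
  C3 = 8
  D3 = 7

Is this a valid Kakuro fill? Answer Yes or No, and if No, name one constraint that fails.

No — the across run A2–D2 sums to 23, not 25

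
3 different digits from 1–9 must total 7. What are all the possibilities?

{1,2,4}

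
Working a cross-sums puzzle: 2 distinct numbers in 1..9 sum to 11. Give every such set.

{2,9}; {3,8}; {4,7}; {5,6}

2 distinct digits from 1–9 sum between 3 and 17.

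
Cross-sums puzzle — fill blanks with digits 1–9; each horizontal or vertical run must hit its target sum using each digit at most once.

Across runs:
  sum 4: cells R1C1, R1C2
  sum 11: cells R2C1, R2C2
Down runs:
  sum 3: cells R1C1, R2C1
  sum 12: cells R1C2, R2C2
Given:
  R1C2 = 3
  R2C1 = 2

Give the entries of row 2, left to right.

4 in 2 cells must be {1,3}; 3 in 2 cells must be {1,2}.
R1C1 = 4 − 3 = 1 completes the 4 across.
R2C2 = 11 − 2 = 9 completes the 11 across.

2 9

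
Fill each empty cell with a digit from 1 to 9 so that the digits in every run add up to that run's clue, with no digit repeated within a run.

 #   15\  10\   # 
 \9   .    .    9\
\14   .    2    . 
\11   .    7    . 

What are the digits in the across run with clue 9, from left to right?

8 1

R1C2 = 10 − 9 = 1 completes the 10 down.
R1C1 = 9 − 1 = 8 completes the 9 across.
No cell is forced outright now. R3C1 can only be 1 or 3 (the digits allowed by both its 11 across and its 15 down). If R3C1 = 1: then R2C1 would have to be in {3,4,5,7,8,9} for the 14 across but in {6} for the 15 down — contradiction. So R3C1 = 3.
R2C1 = 15 − 11 = 4 completes the 15 down.
R2C3 = 14 − 6 = 8 completes the 14 across.
R3C3 = 11 − 10 = 1 completes the 11 across.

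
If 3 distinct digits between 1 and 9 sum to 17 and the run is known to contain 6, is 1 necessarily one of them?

Counterexample: {2,6,9} sums to 17 under that restriction without using 1.

No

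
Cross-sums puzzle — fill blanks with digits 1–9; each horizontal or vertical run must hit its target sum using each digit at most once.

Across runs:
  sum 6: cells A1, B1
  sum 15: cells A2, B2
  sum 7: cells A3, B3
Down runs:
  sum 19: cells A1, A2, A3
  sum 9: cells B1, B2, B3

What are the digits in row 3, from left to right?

6, 1

The 15 across and the 9 down share only 6, so B2 = 6.
A2 = 15 − 6 = 9 completes the 15 across.
Nothing is forced directly, so branch on A1, whose candidates are 2 or 4. If A1 = 2: then B1 would have to be in {4} for the 6 across but in {1,2} for the 9 down — contradiction. So A1 = 4.
B1 = 6 − 4 = 2 completes the 6 across.
A3 = 19 − 13 = 6 completes the 19 down.
B3 = 7 − 6 = 1 completes the 7 across.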